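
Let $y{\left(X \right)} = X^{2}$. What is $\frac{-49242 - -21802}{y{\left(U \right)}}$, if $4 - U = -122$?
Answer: $- \frac{140}{81} \approx -1.7284$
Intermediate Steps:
$U = 126$ ($U = 4 - -122 = 4 + 122 = 126$)
$\frac{-49242 - -21802}{y{\left(U \right)}} = \frac{-49242 - -21802}{126^{2}} = \frac{-49242 + 21802}{15876} = \left(-27440\right) \frac{1}{15876} = - \frac{140}{81}$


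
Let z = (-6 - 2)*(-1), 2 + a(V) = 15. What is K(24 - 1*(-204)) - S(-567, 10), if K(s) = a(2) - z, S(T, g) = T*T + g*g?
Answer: -321584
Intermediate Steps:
a(V) = 13 (a(V) = -2 + 15 = 13)
z = 8 (z = -8*(-1) = 8)
S(T, g) = T² + g²
K(s) = 5 (K(s) = 13 - 1*8 = 13 - 8 = 5)
K(24 - 1*(-204)) - S(-567, 10) = 5 - ((-567)² + 10²) = 5 - (321489 + 100) = 5 - 1*321589 = 5 - 321589 = -321584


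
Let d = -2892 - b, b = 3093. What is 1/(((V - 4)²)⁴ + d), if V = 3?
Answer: -1/5984 ≈ -0.00016711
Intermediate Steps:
d = -5985 (d = -2892 - 1*3093 = -2892 - 3093 = -5985)
1/(((V - 4)²)⁴ + d) = 1/(((3 - 4)²)⁴ - 5985) = 1/(((-1)²)⁴ - 5985) = 1/(1⁴ - 5985) = 1/(1 - 5985) = 1/(-5984) = -1/5984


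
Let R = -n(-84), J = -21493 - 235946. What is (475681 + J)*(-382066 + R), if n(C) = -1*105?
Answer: -83359932562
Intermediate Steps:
J = -257439
n(C) = -105
R = 105 (R = -1*(-105) = 105)
(475681 + J)*(-382066 + R) = (475681 - 257439)*(-382066 + 105) = 218242*(-381961) = -83359932562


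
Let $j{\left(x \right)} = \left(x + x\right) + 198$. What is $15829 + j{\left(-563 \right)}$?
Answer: $14901$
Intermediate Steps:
$j{\left(x \right)} = 198 + 2 x$ ($j{\left(x \right)} = 2 x + 198 = 198 + 2 x$)
$15829 + j{\left(-563 \right)} = 15829 + \left(198 + 2 \left(-563\right)\right) = 15829 + \left(198 - 1126\right) = 15829 - 928 = 14901$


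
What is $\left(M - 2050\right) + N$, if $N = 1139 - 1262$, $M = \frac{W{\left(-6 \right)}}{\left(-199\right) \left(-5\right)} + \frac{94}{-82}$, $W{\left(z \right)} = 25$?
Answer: $- \frac{17738655}{8159} \approx -2174.1$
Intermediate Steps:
$M = - \frac{9148}{8159}$ ($M = \frac{25}{\left(-199\right) \left(-5\right)} + \frac{94}{-82} = \frac{25}{995} + 94 \left(- \frac{1}{82}\right) = 25 \cdot \frac{1}{995} - \frac{47}{41} = \frac{5}{199} - \frac{47}{41} = - \frac{9148}{8159} \approx -1.1212$)
$N = -123$
$\left(M - 2050\right) + N = \left(- \frac{9148}{8159} - 2050\right) - 123 = - \frac{16735098}{8159} - 123 = - \frac{17738655}{8159}$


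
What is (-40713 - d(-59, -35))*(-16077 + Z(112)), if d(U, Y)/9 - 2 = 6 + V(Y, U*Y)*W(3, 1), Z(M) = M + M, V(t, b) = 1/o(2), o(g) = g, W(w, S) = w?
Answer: 1293557241/2 ≈ 6.4678e+8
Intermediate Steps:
V(t, b) = ½ (V(t, b) = 1/2 = ½)
Z(M) = 2*M
d(U, Y) = 171/2 (d(U, Y) = 18 + 9*(6 + (½)*3) = 18 + 9*(6 + 3/2) = 18 + 9*(15/2) = 18 + 135/2 = 171/2)
(-40713 - d(-59, -35))*(-16077 + Z(112)) = (-40713 - 1*171/2)*(-16077 + 2*112) = (-40713 - 171/2)*(-16077 + 224) = -81597/2*(-15853) = 1293557241/2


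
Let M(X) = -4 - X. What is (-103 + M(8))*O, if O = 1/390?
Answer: -23/78 ≈ -0.29487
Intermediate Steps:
O = 1/390 ≈ 0.0025641
(-103 + M(8))*O = (-103 + (-4 - 1*8))*(1/390) = (-103 + (-4 - 8))*(1/390) = (-103 - 12)*(1/390) = -115*1/390 = -23/78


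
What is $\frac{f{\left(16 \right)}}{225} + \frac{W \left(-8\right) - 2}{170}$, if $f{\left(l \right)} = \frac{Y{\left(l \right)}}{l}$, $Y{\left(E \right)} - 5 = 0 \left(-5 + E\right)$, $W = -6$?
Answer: $\frac{3329}{12240} \approx 0.27198$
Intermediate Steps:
$Y{\left(E \right)} = 5$ ($Y{\left(E \right)} = 5 + 0 \left(-5 + E\right) = 5 + 0 = 5$)
$f{\left(l \right)} = \frac{5}{l}$
$\frac{f{\left(16 \right)}}{225} + \frac{W \left(-8\right) - 2}{170} = \frac{5 \cdot \frac{1}{16}}{225} + \frac{\left(-6\right) \left(-8\right) - 2}{170} = 5 \cdot \frac{1}{16} \cdot \frac{1}{225} + \left(48 - 2\right) \frac{1}{170} = \frac{5}{16} \cdot \frac{1}{225} + 46 \cdot \frac{1}{170} = \frac{1}{720} + \frac{23}{85} = \frac{3329}{12240}$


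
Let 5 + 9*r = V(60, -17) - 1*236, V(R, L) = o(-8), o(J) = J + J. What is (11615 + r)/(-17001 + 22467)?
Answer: 52139/24597 ≈ 2.1197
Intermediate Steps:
o(J) = 2*J
V(R, L) = -16 (V(R, L) = 2*(-8) = -16)
r = -257/9 (r = -5/9 + (-16 - 1*236)/9 = -5/9 + (-16 - 236)/9 = -5/9 + (1/9)*(-252) = -5/9 - 28 = -257/9 ≈ -28.556)
(11615 + r)/(-17001 + 22467) = (11615 - 257/9)/(-17001 + 22467) = (104278/9)/5466 = (104278/9)*(1/5466) = 52139/24597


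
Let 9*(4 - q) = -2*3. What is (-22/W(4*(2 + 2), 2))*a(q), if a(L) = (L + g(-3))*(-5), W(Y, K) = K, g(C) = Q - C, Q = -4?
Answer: 605/3 ≈ 201.67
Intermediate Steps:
g(C) = -4 - C
q = 14/3 (q = 4 - (-2)*3/9 = 4 - ⅑*(-6) = 4 + ⅔ = 14/3 ≈ 4.6667)
a(L) = 5 - 5*L (a(L) = (L + (-4 - 1*(-3)))*(-5) = (L + (-4 + 3))*(-5) = (L - 1)*(-5) = (-1 + L)*(-5) = 5 - 5*L)
(-22/W(4*(2 + 2), 2))*a(q) = (-22/2)*(5 - 5*14/3) = (-22*½)*(5 - 70/3) = -11*(-55/3) = 605/3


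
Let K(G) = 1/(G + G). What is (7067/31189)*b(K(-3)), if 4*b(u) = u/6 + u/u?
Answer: 247345/4491216 ≈ 0.055073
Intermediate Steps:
K(G) = 1/(2*G)
b(u) = ¼ + u/24 (b(u) = (u/6 + u/u)/4 = (u*(⅙) + 1)/4 = (u/6 + 1)/4 = (1 + u/6)/4 = ¼ + u/24)
(7067/31189)*b(K(-3)) = (7067/31189)*(¼ + ((½)/(-3))/24) = (7067*(1/31189))*(¼ + ((½)*(-⅓))/24) = 7067*(¼ + (1/24)*(-⅙))/31189 = 7067*(¼ - 1/144)/31189 = (7067/31189)*(35/144) = 247345/4491216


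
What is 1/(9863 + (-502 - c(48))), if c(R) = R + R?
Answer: 1/9265 ≈ 0.00010793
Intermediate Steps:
c(R) = 2*R
1/(9863 + (-502 - c(48))) = 1/(9863 + (-502 - 2*48)) = 1/(9863 + (-502 - 1*96)) = 1/(9863 + (-502 - 96)) = 1/(9863 - 598) = 1/9265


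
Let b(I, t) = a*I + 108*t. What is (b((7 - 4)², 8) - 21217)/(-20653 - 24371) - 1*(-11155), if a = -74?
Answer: 502263739/45024 ≈ 11155.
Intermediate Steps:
b(I, t) = -74*I + 108*t
(b((7 - 4)², 8) - 21217)/(-20653 - 24371) - 1*(-11155) = ((-74*(7 - 4)² + 108*8) - 21217)/(-20653 - 24371) - 1*(-11155) = ((-74*3² + 864) - 21217)/(-45024) + 11155 = ((-74*9 + 864) - 21217)*(-1/45024) + 11155 = ((-666 + 864) - 21217)*(-1/45024) + 11155 = (198 - 21217)*(-1/45024) + 11155 = -21019*(-1/45024) + 11155 = 21019/45024 + 11155 = 502263739/45024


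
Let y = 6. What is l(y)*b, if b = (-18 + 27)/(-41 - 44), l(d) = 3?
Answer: -27/85 ≈ -0.31765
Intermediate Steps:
b = -9/85 (b = 9/(-85) = 9*(-1/85) = -9/85 ≈ -0.10588)
l(y)*b = 3*(-9/85) = -27/85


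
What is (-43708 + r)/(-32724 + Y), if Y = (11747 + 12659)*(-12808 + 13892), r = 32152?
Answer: -2889/6605845 ≈ -0.00043734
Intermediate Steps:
Y = 26456104 (Y = 24406*1084 = 26456104)
(-43708 + r)/(-32724 + Y) = (-43708 + 32152)/(-32724 + 26456104) = -11556/26423380 = -11556*1/26423380 = -2889/6605845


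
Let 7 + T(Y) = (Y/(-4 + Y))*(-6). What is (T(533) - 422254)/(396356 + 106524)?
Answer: -223379267/266023520 ≈ -0.83970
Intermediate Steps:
T(Y) = -7 - 6*Y/(-4 + Y) (T(Y) = -7 + (Y/(-4 + Y))*(-6) = -7 - 6*Y/(-4 + Y))
(T(533) - 422254)/(396356 + 106524) = ((28 - 13*533)/(-4 + 533) - 422254)/(396356 + 106524) = ((28 - 6929)/529 - 422254)/502880 = ((1/529)*(-6901) - 422254)*(1/502880) = (-6901/529 - 422254)*(1/502880) = -223379267/529*1/502880 = -223379267/266023520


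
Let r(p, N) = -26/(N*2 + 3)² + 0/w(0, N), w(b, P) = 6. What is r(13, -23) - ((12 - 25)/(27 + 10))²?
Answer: -348075/2531281 ≈ -0.13751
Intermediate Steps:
r(p, N) = -26/(3 + 2*N)² (r(p, N) = -26/(N*2 + 3)² + 0/6 = -26/(2*N + 3)² + 0*(⅙) = -26/(3 + 2*N)² + 0 = -26/(3 + 2*N)²)
r(13, -23) - ((12 - 25)/(27 + 10))² = -26/(3 + 2*(-23))² - ((12 - 25)/(27 + 10))² = -26/(3 - 46)² - (-13/37)² = -26/(-43)² - (-13*1/37)² = -26*1/1849 - (-13/37)² = -26/1849 - 1*169/1369 = -26/1849 - 169/1369 = -348075/2531281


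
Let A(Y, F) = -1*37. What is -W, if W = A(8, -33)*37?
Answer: 1369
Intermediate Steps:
A(Y, F) = -37
W = -1369 (W = -37*37 = -1369)
-W = -1*(-1369) = 1369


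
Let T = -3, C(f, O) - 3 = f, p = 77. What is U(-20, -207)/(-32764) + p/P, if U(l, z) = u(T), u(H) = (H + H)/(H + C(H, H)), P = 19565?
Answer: 177407/45787690 ≈ 0.0038746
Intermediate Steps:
C(f, O) = 3 + f
u(H) = 2*H/(3 + 2*H) (u(H) = (H + H)/(H + (3 + H)) = (2*H)/(3 + 2*H) = 2*H/(3 + 2*H))
U(l, z) = 2 (U(l, z) = 2*(-3)/(3 + 2*(-3)) = 2*(-3)/(3 - 6) = 2*(-3)/(-3) = 2*(-3)*(-1/3) = 2)
U(-20, -207)/(-32764) + p/P = 2/(-32764) + 77/19565 = 2*(-1/32764) + 77*(1/19565) = -1/16382 + 11/2795 = 177407/45787690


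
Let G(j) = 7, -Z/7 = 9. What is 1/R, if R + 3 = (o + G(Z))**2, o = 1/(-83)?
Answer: 6889/315733 ≈ 0.021819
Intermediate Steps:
Z = -63 (Z = -7*9 = -63)
o = -1/83 ≈ -0.012048
R = 315733/6889 (R = -3 + (-1/83 + 7)**2 = -3 + (580/83)**2 = -3 + 336400/6889 = 315733/6889 ≈ 45.831)
1/R = 1/(315733/6889) = 6889/315733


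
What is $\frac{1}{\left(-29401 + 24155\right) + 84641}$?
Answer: $\frac{1}{79395} \approx 1.2595 \cdot 10^{-5}$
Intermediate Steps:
$\frac{1}{\left(-29401 + 24155\right) + 84641} = \frac{1}{-5246 + 84641} = \frac{1}{79395}$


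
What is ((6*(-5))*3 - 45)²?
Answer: 18225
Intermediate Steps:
((6*(-5))*3 - 45)² = (-30*3 - 45)² = (-90 - 45)² = (-135)² = 18225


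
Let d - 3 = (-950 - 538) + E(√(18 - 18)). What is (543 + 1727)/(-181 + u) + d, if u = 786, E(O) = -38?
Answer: -183829/121 ≈ -1519.2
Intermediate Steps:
d = -1523 (d = 3 + ((-950 - 538) - 38) = 3 + (-1488 - 38) = 3 - 1526 = -1523)
(543 + 1727)/(-181 + u) + d = (543 + 1727)/(-181 + 786) - 1523 = 2270/605 - 1523 = 2270*(1/605) - 1523 = 454/121 - 1523 = -183829/121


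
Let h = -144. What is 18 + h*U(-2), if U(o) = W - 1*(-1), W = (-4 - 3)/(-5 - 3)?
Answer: -252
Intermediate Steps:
W = 7/8 (W = -7/(-8) = -7*(-⅛) = 7/8 ≈ 0.87500)
U(o) = 15/8 (U(o) = 7/8 - 1*(-1) = 7/8 + 1 = 15/8)
18 + h*U(-2) = 18 - 144*15/8 = 18 - 270 = -252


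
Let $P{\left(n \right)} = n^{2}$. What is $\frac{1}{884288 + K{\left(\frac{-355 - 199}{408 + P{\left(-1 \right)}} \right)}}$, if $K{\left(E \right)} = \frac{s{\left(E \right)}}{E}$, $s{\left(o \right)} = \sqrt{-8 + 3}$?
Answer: $\frac{271402135808}{239997651870221109} + \frac{226586 i \sqrt{5}}{239997651870221109} \approx 1.1309 \cdot 10^{-6} + 2.1111 \cdot 10^{-12} i$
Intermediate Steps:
$s{\left(o \right)} = i \sqrt{5}$ ($s{\left(o \right)} = \sqrt{-5} = i \sqrt{5}$)
$K{\left(E \right)} = \frac{i \sqrt{5}}{E}$
$\frac{1}{884288 + K{\left(\frac{-355 - 199}{408 + P{\left(-1 \right)}} \right)}} = \frac{1}{884288 + \frac{i \sqrt{5}}{\left(-355 - 199\right) \frac{1}{408 + \left(-1\right)^{2}}}} = \frac{1}{884288 + \frac{i \sqrt{5}}{\left(-554\right) \frac{1}{408 + 1}}} = \frac{1}{884288 + \frac{i \sqrt{5}}{\left(-554\right) \frac{1}{409}}} = \frac{1}{884288 + \frac{i \sqrt{5}}{- \frac{554}{409}}} = \frac{1}{884288 + i \sqrt{5} \left(- \frac{409}{554}\right)} = \frac{1}{884288 - \frac{409 i \sqrt{5}}{554}}$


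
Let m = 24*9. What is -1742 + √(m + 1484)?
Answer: -1742 + 10*√17 ≈ -1700.8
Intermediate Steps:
m = 216
-1742 + √(m + 1484) = -1742 + √(216 + 1484) = -1742 + √1700 = -1742 + 10*√17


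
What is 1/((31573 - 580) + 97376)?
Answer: 1/128369 ≈ 7.7900e-6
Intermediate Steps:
1/((31573 - 580) + 97376) = 1/(30993 + 97376) = 1/128369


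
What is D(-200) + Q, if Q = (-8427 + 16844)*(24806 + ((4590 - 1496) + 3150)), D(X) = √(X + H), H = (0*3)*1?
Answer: 261347850 + 10*I*√2 ≈ 2.6135e+8 + 14.142*I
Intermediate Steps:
H = 0 (H = 0*1 = 0)
D(X) = √X (D(X) = √(X + 0) = √X)
Q = 261347850 (Q = 8417*(24806 + (3094 + 3150)) = 8417*(24806 + 6244) = 8417*31050 = 261347850)
D(-200) + Q = √(-200) + 261347850 = 10*I*√2 + 261347850 = 261347850 + 10*I*√2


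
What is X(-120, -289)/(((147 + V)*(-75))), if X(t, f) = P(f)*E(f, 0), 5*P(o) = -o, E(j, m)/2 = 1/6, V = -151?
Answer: 289/4500 ≈ 0.064222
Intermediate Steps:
E(j, m) = ⅓ (E(j, m) = 2/6 = 2*(⅙) = ⅓)
P(o) = -o/5 (P(o) = (-o)/5 = -o/5)
X(t, f) = -f/15 (X(t, f) = -f/5*(⅓) = -f/15)
X(-120, -289)/(((147 + V)*(-75))) = (-1/15*(-289))/(((147 - 151)*(-75))) = 289/(15*((-4*(-75)))) = (289/15)/300 = (289/15)*(1/300) = 289/4500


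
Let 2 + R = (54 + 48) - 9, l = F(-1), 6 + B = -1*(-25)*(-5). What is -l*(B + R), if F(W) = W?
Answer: -40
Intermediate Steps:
B = -131 (B = -6 - 1*(-25)*(-5) = -6 + 25*(-5) = -6 - 125 = -131)
l = -1
R = 91 (R = -2 + ((54 + 48) - 9) = -2 + (102 - 9) = -2 + 93 = 91)
-l*(B + R) = -(-1)*(-131 + 91) = -(-1)*(-40) = -1*40 = -40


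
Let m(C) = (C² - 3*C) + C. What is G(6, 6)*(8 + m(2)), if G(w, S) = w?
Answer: 48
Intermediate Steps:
m(C) = C² - 2*C
G(6, 6)*(8 + m(2)) = 6*(8 + 2*(-2 + 2)) = 6*(8 + 2*0) = 6*(8 + 0) = 6*8 = 48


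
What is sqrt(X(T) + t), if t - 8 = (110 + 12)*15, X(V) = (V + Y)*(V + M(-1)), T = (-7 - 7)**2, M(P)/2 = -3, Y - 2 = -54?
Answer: sqrt(29198) ≈ 170.87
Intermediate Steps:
Y = -52 (Y = 2 - 54 = -52)
M(P) = -6 (M(P) = 2*(-3) = -6)
T = 196 (T = (-14)**2 = 196)
X(V) = (-52 + V)*(-6 + V) (X(V) = (V - 52)*(V - 6) = (-52 + V)*(-6 + V))
t = 1838 (t = 8 + (110 + 12)*15 = 8 + 122*15 = 8 + 1830 = 1838)
sqrt(X(T) + t) = sqrt((312 + 196**2 - 58*196) + 1838) = sqrt((312 + 38416 - 11368) + 1838) = sqrt(27360 + 1838) = sqrt(29198)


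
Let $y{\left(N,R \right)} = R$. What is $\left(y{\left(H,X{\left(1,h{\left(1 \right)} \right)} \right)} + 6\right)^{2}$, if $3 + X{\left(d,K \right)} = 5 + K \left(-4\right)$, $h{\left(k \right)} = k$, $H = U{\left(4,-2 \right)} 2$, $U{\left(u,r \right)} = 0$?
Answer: $16$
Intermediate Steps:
$H = 0$ ($H = 0 \cdot 2 = 0$)
$X{\left(d,K \right)} = 2 - 4 K$ ($X{\left(d,K \right)} = -3 + \left(5 + K \left(-4\right)\right) = -3 - \left(-5 + 4 K\right) = 2 - 4 K$)
$\left(y{\left(H,X{\left(1,h{\left(1 \right)} \right)} \right)} + 6\right)^{2} = \left(\left(2 - 4\right) + 6\right)^{2} = \left(-2 + 6\right)^{2} = 4^{2} = 16$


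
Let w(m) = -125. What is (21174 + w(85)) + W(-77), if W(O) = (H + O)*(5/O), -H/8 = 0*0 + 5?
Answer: 1621358/77 ≈ 21057.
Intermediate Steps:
H = -40 (H = -8*(0*0 + 5) = -8*(0 + 5) = -8*5 = -40)
W(O) = 5*(-40 + O)/O (W(O) = (-40 + O)*(5/O) = 5*(-40 + O)/O)
(21174 + w(85)) + W(-77) = (21174 - 125) + (5 - 200/(-77)) = 21049 + (5 - 200*(-1/77)) = 21049 + (5 + 200/77) = 21049 + 585/77 = 1621358/77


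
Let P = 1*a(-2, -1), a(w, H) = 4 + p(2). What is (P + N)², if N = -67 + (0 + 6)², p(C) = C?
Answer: 625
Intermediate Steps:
a(w, H) = 6 (a(w, H) = 4 + 2 = 6)
N = -31 (N = -67 + 6² = -67 + 36 = -31)
P = 6 (P = 1*6 = 6)
(P + N)² = (6 - 31)² = (-25)² = 625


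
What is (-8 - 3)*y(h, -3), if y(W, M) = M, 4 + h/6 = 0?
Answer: 33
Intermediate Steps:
h = -24 (h = -24 + 6*0 = -24 + 0 = -24)
(-8 - 3)*y(h, -3) = (-8 - 3)*(-3) = -11*(-3) = 33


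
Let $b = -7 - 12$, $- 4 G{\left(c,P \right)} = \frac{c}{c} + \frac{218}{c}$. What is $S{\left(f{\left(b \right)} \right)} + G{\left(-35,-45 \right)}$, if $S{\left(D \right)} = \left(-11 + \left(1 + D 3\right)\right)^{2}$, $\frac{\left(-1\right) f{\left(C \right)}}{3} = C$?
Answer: $\frac{3629123}{140} \approx 25922.0$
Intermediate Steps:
$G{\left(c,P \right)} = - \frac{1}{4} - \frac{109}{2 c}$ ($G{\left(c,P \right)} = - \frac{\frac{c}{c} + \frac{218}{c}}{4} = - \frac{1 + \frac{218}{c}}{4} = - \frac{1}{4} - \frac{109}{2 c}$)
$b = -19$ ($b = -7 - 12 = -19$)
$f{\left(C \right)} = - 3 C$
$S{\left(D \right)} = \left(-10 + 3 D\right)^{2}$ ($S{\left(D \right)} = \left(-11 + \left(1 + 3 D\right)\right)^{2} = \left(-10 + 3 D\right)^{2}$)
$S{\left(f{\left(b \right)} \right)} + G{\left(-35,-45 \right)} = \left(-10 + 3 \left(\left(-3\right) \left(-19\right)\right)\right)^{2} + \frac{-218 - -35}{4 \left(-35\right)} = \left(-10 + 3 \cdot 57\right)^{2} + \frac{1}{4} \left(- \frac{1}{35}\right) \left(-218 + 35\right) = \left(-10 + 171\right)^{2} + \frac{1}{4} \left(- \frac{1}{35}\right) \left(-183\right) = 161^{2} + \frac{183}{140} = 25921 + \frac{183}{140} = \frac{3629123}{140}$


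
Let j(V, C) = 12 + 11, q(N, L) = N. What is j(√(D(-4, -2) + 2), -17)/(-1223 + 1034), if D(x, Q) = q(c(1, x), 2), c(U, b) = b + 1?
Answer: -23/189 ≈ -0.12169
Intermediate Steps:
c(U, b) = 1 + b
D(x, Q) = 1 + x
j(V, C) = 23
j(√(D(-4, -2) + 2), -17)/(-1223 + 1034) = 23/(-1223 + 1034) = 23/(-189) = -1/189*23 = -23/189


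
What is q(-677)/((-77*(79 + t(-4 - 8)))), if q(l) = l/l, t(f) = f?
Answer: -1/5159 ≈ -0.00019384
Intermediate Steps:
q(l) = 1
q(-677)/((-77*(79 + t(-4 - 8)))) = 1/(-77*(79 + (-4 - 8))) = 1/(-77*(79 - 12)) = 1/(-77*67) = 1/(-5159) = 1*(-1/5159) = -1/5159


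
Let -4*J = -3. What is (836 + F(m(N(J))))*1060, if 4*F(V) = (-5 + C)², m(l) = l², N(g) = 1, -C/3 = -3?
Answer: 890400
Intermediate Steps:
C = 9 (C = -3*(-3) = 9)
J = ¾ (J = -¼*(-3) = ¾ ≈ 0.75000)
F(V) = 4 (F(V) = (-5 + 9)²/4 = (¼)*4² = (¼)*16 = 4)
(836 + F(m(N(J))))*1060 = (836 + 4)*1060 = 840*1060 = 890400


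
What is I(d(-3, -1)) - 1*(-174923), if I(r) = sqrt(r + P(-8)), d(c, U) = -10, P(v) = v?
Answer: 174923 + 3*I*sqrt(2) ≈ 1.7492e+5 + 4.2426*I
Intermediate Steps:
I(r) = sqrt(-8 + r) (I(r) = sqrt(r - 8) = sqrt(-8 + r))
I(d(-3, -1)) - 1*(-174923) = sqrt(-8 - 10) - 1*(-174923) = sqrt(-18) + 174923 = 3*I*sqrt(2) + 174923 = 174923 + 3*I*sqrt(2)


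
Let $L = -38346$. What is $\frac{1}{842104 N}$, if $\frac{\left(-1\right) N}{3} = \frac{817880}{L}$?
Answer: $\frac{913}{49195715680} \approx 1.8559 \cdot 10^{-8}$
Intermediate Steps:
$N = \frac{58420}{913}$ ($N = - 3 \frac{817880}{-38346} = - 3 \cdot 817880 \left(- \frac{1}{38346}\right) = \left(-3\right) \left(- \frac{58420}{2739}\right) = \frac{58420}{913} \approx 63.987$)
$\frac{1}{842104 N} = \frac{1}{842104 \cdot \frac{58420}{913}} = \frac{1}{842104} \cdot \frac{913}{58420} = \frac{913}{49195715680}$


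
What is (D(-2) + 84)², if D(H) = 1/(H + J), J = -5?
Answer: 344569/49 ≈ 7032.0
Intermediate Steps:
D(H) = 1/(-5 + H) (D(H) = 1/(H - 5) = 1/(-5 + H))
(D(-2) + 84)² = (1/(-5 - 2) + 84)² = (1/(-7) + 84)² = (-⅐ + 84)² = (587/7)² = 344569/49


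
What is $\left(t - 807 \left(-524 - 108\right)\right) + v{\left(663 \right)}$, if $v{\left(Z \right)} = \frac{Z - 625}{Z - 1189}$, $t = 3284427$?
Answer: $\frac{997940594}{263} \approx 3.7945 \cdot 10^{6}$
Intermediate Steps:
$v{\left(Z \right)} = \frac{-625 + Z}{-1189 + Z}$
$\left(t - 807 \left(-524 - 108\right)\right) + v{\left(663 \right)} = \left(3284427 - 807 \left(-524 - 108\right)\right) + \frac{-625 + 663}{-1189 + 663} = \left(3284427 - -510024\right) + \frac{1}{-526} \cdot 38 = \left(3284427 + 510024\right) - \frac{19}{263} = 3794451 - \frac{19}{263} = \frac{997940594}{263}$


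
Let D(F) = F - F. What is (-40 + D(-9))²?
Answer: 1600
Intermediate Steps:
D(F) = 0
(-40 + D(-9))² = (-40 + 0)² = (-40)² = 1600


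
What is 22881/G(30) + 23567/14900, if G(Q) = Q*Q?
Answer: 301781/11175 ≈ 27.005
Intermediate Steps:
G(Q) = Q²
22881/G(30) + 23567/14900 = 22881/(30²) + 23567/14900 = 22881/900 + 23567*(1/14900) = 22881*(1/900) + 23567/14900 = 7627/300 + 23567/14900 = 301781/11175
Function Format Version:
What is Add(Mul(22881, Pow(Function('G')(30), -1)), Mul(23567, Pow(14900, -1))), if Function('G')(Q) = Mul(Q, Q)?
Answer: Rational(301781, 11175) ≈ 27.005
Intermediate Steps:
Function('G')(Q) = Pow(Q, 2)
Add(Mul(22881, Pow(Function('G')(30), -1)), Mul(23567, Pow(14900, -1))) = Add(Mul(22881, Pow(Pow(30, 2), -1)), Mul(23567, Pow(14900, -1))) = Add(Mul(22881, Pow(900, -1)), Mul(23567, Rational(1, 14900))) = Add(Mul(22881, Rational(1, 900)), Rational(23567, 14900)) = Add(Rational(7627, 300), Rational(23567, 14900)) = Rational(301781, 11175)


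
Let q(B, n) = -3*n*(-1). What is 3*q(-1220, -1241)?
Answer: -11169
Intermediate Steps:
q(B, n) = 3*n
3*q(-1220, -1241) = 3*(3*(-1241)) = 3*(-3723) = -11169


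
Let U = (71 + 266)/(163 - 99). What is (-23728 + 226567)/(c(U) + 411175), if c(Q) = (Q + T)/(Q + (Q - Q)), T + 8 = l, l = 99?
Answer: 22785581/46190712 ≈ 0.49329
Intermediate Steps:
U = 337/64 ≈ 5.2656
T = 91 (T = -8 + 99 = 91)
c(Q) = (91 + Q)/Q (c(Q) = (Q + 91)/(Q + (Q - Q)) = (91 + Q)/(Q + 0) = (91 + Q)/Q)
(-23728 + 226567)/(c(U) + 411175) = (-23728 + 226567)/((91 + 337/64)/(337/64) + 411175) = 202839/((64/337)*(6161/64) + 411175) = 202839/(6161/337 + 411175) = 202839/(138572136/337) = 202839*(337/138572136) = 22785581/46190712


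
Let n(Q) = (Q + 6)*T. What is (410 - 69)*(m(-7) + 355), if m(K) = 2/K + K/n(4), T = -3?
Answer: 25417799/210 ≈ 1.2104e+5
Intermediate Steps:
n(Q) = -18 - 3*Q (n(Q) = (Q + 6)*(-3) = (6 + Q)*(-3) = -18 - 3*Q)
m(K) = 2/K - K/30 (m(K) = 2/K + K/(-18 - 3*4) = 2/K + K/(-18 - 12) = 2/K + K/(-30) = 2/K + K*(-1/30) = 2/K - K/30)
(410 - 69)*(m(-7) + 355) = (410 - 69)*((2/(-7) - 1/30*(-7)) + 355) = 341*((2*(-⅐) + 7/30) + 355) = 341*((-2/7 + 7/30) + 355) = 341*(-11/210 + 355) = 341*(74539/210) = 25417799/210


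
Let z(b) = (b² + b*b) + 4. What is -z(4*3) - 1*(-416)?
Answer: 124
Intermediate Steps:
z(b) = 4 + 2*b² (z(b) = (b² + b²) + 4 = 2*b² + 4 = 4 + 2*b²)
-z(4*3) - 1*(-416) = -(4 + 2*(4*3)²) - 1*(-416) = -(4 + 2*12²) + 416 = -(4 + 2*144) + 416 = -(4 + 288) + 416 = -1*292 + 416 = -292 + 416 = 124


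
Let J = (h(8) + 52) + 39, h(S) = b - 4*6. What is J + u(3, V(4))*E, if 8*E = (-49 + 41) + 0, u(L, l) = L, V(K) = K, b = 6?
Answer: 70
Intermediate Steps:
h(S) = -18 (h(S) = 6 - 4*6 = 6 - 24 = -18)
J = 73 (J = (-18 + 52) + 39 = 34 + 39 = 73)
E = -1 (E = ((-49 + 41) + 0)/8 = (-8 + 0)/8 = (1/8)*(-8) = -1)
J + u(3, V(4))*E = 73 + 3*(-1) = 73 - 3 = 70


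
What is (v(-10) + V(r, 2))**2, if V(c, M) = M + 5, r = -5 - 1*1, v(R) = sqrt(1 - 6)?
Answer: (7 + I*sqrt(5))**2 ≈ 44.0 + 31.305*I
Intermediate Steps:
v(R) = I*sqrt(5) (v(R) = sqrt(-5) = I*sqrt(5))
r = -6 (r = -5 - 1 = -6)
V(c, M) = 5 + M
(v(-10) + V(r, 2))**2 = (I*sqrt(5) + (5 + 2))**2 = (I*sqrt(5) + 7)**2 = (7 + I*sqrt(5))**2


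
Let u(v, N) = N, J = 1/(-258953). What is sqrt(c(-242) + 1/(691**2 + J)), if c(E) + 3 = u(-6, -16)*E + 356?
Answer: 3*sqrt(448557687742492921778479)/30911284348 ≈ 65.000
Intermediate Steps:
J = -1/258953 ≈ -3.8617e-6
c(E) = 353 - 16*E (c(E) = -3 + (-16*E + 356) = -3 + (356 - 16*E) = 353 - 16*E)
sqrt(c(-242) + 1/(691**2 + J)) = sqrt((353 - 16*(-242)) + 1/(691**2 - 1/258953)) = sqrt((353 + 3872) + 1/(477481 - 1/258953)) = sqrt(4225 + 1/(123645137392/258953)) = sqrt(4225 + 258953/123645137392) = sqrt(522400705740153/123645137392) = 3*sqrt(448557687742492921778479)/30911284348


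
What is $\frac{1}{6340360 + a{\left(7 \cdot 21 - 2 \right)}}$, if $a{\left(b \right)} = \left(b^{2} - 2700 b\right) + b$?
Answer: $\frac{1}{5970030} \approx 1.675 \cdot 10^{-7}$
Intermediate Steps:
$a{\left(b \right)} = b^{2} - 2699 b$
$\frac{1}{6340360 + a{\left(7 \cdot 21 - 2 \right)}} = \frac{1}{6340360 + \left(7 \cdot 21 - 2\right) \left(-2699 + \left(7 \cdot 21 - 2\right)\right)} = \frac{1}{6340360 + \left(147 - 2\right) \left(-2699 + \left(147 - 2\right)\right)} = \frac{1}{6340360 + 145 \left(-2699 + 145\right)} = \frac{1}{6340360 + 145 \left(-2554\right)} = \frac{1}{6340360 - 370330} = \frac{1}{5970030}$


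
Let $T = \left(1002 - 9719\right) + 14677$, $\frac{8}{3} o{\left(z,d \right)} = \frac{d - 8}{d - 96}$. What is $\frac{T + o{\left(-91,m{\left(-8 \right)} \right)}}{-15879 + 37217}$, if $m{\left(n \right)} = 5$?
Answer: $\frac{4338889}{15534064} \approx 0.27931$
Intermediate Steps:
$o{\left(z,d \right)} = \frac{3 \left(-8 + d\right)}{8 \left(-96 + d\right)}$ ($o{\left(z,d \right)} = \frac{3 \frac{d - 8}{d - 96}}{8} = \frac{3 \frac{-8 + d}{-96 + d}}{8} = \frac{3 \left(-8 + d\right)}{8 \left(-96 + d\right)}$)
$T = 5960$ ($T = -8717 + 14677 = 5960$)
$\frac{T + o{\left(-91,m{\left(-8 \right)} \right)}}{-15879 + 37217} = \frac{5960 + \frac{3 \left(-8 + 5\right)}{8 \left(-96 + 5\right)}}{-15879 + 37217} = \frac{5960 + \frac{3}{8} \frac{1}{-91} \left(-3\right)}{21338} = \left(5960 + \frac{3}{8} \left(- \frac{1}{91}\right) \left(-3\right)\right) \frac{1}{21338} = \left(5960 + \frac{9}{728}\right) \frac{1}{21338} = \frac{4338889}{728} \cdot \frac{1}{21338} = \frac{4338889}{15534064}$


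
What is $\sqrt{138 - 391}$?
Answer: $i \sqrt{253} \approx 15.906 i$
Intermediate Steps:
$\sqrt{138 - 391} = \sqrt{-253} = i \sqrt{253}$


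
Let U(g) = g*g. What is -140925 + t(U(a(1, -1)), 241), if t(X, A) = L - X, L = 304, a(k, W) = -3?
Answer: -140630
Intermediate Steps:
U(g) = g²
t(X, A) = 304 - X
-140925 + t(U(a(1, -1)), 241) = -140925 + (304 - 1*(-3)²) = -140925 + (304 - 1*9) = -140925 + (304 - 9) = -140925 + 295 = -140630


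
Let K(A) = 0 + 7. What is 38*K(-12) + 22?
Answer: 288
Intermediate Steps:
K(A) = 7
38*K(-12) + 22 = 38*7 + 22 = 266 + 22 = 288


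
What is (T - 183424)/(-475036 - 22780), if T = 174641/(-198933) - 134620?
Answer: 63269621693/99032030328 ≈ 0.63888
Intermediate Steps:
T = -26780535101/198933 (T = 174641*(-1/198933) - 134620 = -174641/198933 - 134620 = -26780535101/198933 ≈ -1.3462e+5)
(T - 183424)/(-475036 - 22780) = (-26780535101/198933 - 183424)/(-475036 - 22780) = -63269621693/198933/(-497816) = -63269621693/198933*(-1/497816) = 63269621693/99032030328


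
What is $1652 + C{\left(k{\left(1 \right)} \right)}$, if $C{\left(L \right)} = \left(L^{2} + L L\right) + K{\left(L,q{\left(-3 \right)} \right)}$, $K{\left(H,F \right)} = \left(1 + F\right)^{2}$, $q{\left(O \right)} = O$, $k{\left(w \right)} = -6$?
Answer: $1728$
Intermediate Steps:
$C{\left(L \right)} = 4 + 2 L^{2}$ ($C{\left(L \right)} = \left(L^{2} + L L\right) + \left(1 - 3\right)^{2} = \left(L^{2} + L^{2}\right) + \left(-2\right)^{2} = 2 L^{2} + 4 = 4 + 2 L^{2}$)
$1652 + C{\left(k{\left(1 \right)} \right)} = 1652 + \left(4 + 2 \left(-6\right)^{2}\right) = 1652 + \left(4 + 2 \cdot 36\right) = 1652 + \left(4 + 72\right) = 1652 + 76 = 1728$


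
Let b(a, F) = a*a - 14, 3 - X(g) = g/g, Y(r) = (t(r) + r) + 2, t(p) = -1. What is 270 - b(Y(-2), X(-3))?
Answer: 283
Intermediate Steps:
Y(r) = 1 + r (Y(r) = (-1 + r) + 2 = 1 + r)
X(g) = 2 (X(g) = 3 - g/g = 3 - 1*1 = 3 - 1 = 2)
b(a, F) = -14 + a² (b(a, F) = a² - 14 = -14 + a²)
270 - b(Y(-2), X(-3)) = 270 - (-14 + (1 - 2)²) = 270 - (-14 + (-1)²) = 270 - (-14 + 1) = 270 - 1*(-13) = 270 + 13 = 283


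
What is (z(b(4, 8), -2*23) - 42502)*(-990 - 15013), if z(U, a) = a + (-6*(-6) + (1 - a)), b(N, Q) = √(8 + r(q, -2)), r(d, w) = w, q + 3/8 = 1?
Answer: 679567395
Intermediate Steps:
q = 5/8 (q = -3/8 + 1 = 5/8 ≈ 0.62500)
b(N, Q) = √6 (b(N, Q) = √(8 - 2) = √6)
z(U, a) = 37 (z(U, a) = a + (36 + (1 - a)) = a + (37 - a) = 37)
(z(b(4, 8), -2*23) - 42502)*(-990 - 15013) = (37 - 42502)*(-990 - 15013) = -42465*(-16003) = 679567395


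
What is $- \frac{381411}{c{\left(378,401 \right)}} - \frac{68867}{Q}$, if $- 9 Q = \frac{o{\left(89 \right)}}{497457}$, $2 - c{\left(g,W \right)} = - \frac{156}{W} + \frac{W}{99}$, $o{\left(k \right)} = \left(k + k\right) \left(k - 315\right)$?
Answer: $- \frac{19727713460700297}{2653398652} \approx -7.4349 \cdot 10^{6}$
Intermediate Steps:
$o{\left(k \right)} = 2 k \left(-315 + k\right)$
$c{\left(g,W \right)} = 2 + \frac{156}{W} - \frac{W}{99}$ ($c{\left(g,W \right)} = 2 - \left(- \frac{156}{W} + \frac{W}{99}\right) = 2 + \frac{156}{W} - \frac{W}{99}$)
$Q = \frac{40228}{4477113}$ ($Q = - \frac{2 \cdot 89 \left(-315 + 89\right) \frac{1}{497457}}{9} = - \frac{2 \cdot 89 \left(-226\right) \frac{1}{497457}}{9} = - \frac{\left(-40228\right) \frac{1}{497457}}{9} = \left(- \frac{1}{9}\right) \left(- \frac{40228}{497457}\right) = \frac{40228}{4477113} \approx 0.0089853$)
$- \frac{381411}{c{\left(378,401 \right)}} - \frac{68867}{Q} = - \frac{381411}{2 + \frac{156}{401} - \frac{401}{99}} - \frac{68867}{\frac{40228}{4477113}} = - \frac{381411}{2 + 156 \cdot \frac{1}{401} - \frac{401}{99}} - \frac{308325340971}{40228} = - \frac{381411}{2 + \frac{156}{401} - \frac{401}{99}} - \frac{308325340971}{40228} = - \frac{381411}{- \frac{65959}{39699}} - \frac{308325340971}{40228} = \left(-381411\right) \left(- \frac{39699}{65959}\right) - \frac{308325340971}{40228} = \frac{15141635289}{65959} - \frac{308325340971}{40228} = - \frac{19727713460700297}{2653398652}$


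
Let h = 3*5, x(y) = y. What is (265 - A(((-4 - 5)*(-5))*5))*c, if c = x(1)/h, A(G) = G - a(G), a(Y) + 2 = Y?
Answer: 263/15 ≈ 17.533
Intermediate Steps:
a(Y) = -2 + Y
h = 15
A(G) = 2 (A(G) = G - (-2 + G) = G + (2 - G) = 2)
c = 1/15 ≈ 0.066667
(265 - A(((-4 - 5)*(-5))*5))*c = (265 - 1*2)*(1/15) = (265 - 2)*(1/15) = 263*(1/15) = 263/15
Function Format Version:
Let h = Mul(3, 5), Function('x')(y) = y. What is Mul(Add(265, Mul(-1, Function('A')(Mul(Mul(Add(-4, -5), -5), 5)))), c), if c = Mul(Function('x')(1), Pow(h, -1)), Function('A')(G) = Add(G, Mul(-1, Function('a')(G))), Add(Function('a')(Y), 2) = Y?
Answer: Rational(263, 15) ≈ 17.533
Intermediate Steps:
Function('a')(Y) = Add(-2, Y)
h = 15
Function('A')(G) = 2 (Function('A')(G) = Add(G, Mul(-1, Add(-2, G))) = Add(G, Add(2, Mul(-1, G))) = 2)
c = Rational(1, 15) (c = Mul(1, Pow(15, -1)) = Mul(1, Rational(1, 15)) = Rational(1, 15) ≈ 0.066667)
Mul(Add(265, Mul(-1, Function('A')(Mul(Mul(Add(-4, -5), -5), 5)))), c) = Mul(Add(265, Mul(-1, 2)), Rational(1, 15)) = Mul(Add(265, -2), Rational(1, 15)) = Mul(263, Rational(1, 15)) = Rational(263, 15)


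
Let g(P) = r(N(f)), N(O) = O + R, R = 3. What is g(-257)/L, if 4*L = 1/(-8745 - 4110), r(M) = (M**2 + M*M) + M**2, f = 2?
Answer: -3856500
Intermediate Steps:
N(O) = 3 + O (N(O) = O + 3 = 3 + O)
r(M) = 3*M**2 (r(M) = (M**2 + M**2) + M**2 = 2*M**2 + M**2 = 3*M**2)
L = -1/51420 (L = 1/(4*(-8745 - 4110)) = (1/4)/(-12855) = (1/4)*(-1/12855) = -1/51420 ≈ -1.9448e-5)
g(P) = 75 (g(P) = 3*(3 + 2)**2 = 3*5**2 = 3*25 = 75)
g(-257)/L = 75/(-1/51420) = 75*(-51420) = -3856500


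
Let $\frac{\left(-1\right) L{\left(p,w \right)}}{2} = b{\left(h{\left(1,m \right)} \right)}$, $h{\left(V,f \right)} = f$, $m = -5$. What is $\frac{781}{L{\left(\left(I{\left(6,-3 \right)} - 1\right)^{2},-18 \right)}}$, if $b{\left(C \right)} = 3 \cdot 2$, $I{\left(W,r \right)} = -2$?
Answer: $- \frac{781}{12} \approx -65.083$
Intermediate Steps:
$b{\left(C \right)} = 6$
$L{\left(p,w \right)} = -12$ ($L{\left(p,w \right)} = \left(-2\right) 6 = -12$)
$\frac{781}{L{\left(\left(I{\left(6,-3 \right)} - 1\right)^{2},-18 \right)}} = \frac{781}{-12} = 781 \left(- \frac{1}{12}\right) = - \frac{781}{12}$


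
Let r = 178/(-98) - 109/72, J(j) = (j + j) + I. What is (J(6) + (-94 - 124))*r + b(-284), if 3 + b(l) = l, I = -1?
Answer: 157723/392 ≈ 402.35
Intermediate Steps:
J(j) = -1 + 2*j (J(j) = (j + j) - 1 = 2*j - 1 = -1 + 2*j)
r = -11749/3528 (r = 178*(-1/98) - 109*1/72 = -89/49 - 109/72 = -11749/3528 ≈ -3.3302)
b(l) = -3 + l
(J(6) + (-94 - 124))*r + b(-284) = ((-1 + 2*6) + (-94 - 124))*(-11749/3528) + (-3 - 284) = ((-1 + 12) - 218)*(-11749/3528) - 287 = (11 - 218)*(-11749/3528) - 287 = -207*(-11749/3528) - 287 = 270227/392 - 287 = 157723/392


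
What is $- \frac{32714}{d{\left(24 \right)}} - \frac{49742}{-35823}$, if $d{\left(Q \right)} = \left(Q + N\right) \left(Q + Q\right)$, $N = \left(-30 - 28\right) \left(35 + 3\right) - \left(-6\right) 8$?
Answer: $\frac{347906163}{203665696} \approx 1.7082$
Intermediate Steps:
$N = -2156$ ($N = \left(-58\right) 38 - -48 = -2204 + 48 = -2156$)
$d{\left(Q \right)} = 2 Q \left(-2156 + Q\right)$ ($d{\left(Q \right)} = \left(Q - 2156\right) \left(Q + Q\right) = \left(-2156 + Q\right) 2 Q = 2 Q \left(-2156 + Q\right)$)
$- \frac{32714}{d{\left(24 \right)}} - \frac{49742}{-35823} = - \frac{32714}{2 \cdot 24 \left(-2156 + 24\right)} - \frac{49742}{-35823} = - \frac{32714}{2 \cdot 24 \left(-2132\right)} - - \frac{49742}{35823} = - \frac{32714}{-102336} + \frac{49742}{35823} = \left(-32714\right) \left(- \frac{1}{102336}\right) + \frac{49742}{35823} = \frac{16357}{51168} + \frac{49742}{35823} = \frac{347906163}{203665696}$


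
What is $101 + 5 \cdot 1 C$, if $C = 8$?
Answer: $141$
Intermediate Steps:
$101 + 5 \cdot 1 C = 101 + 5 \cdot 1 \cdot 8 = 101 + 5 \cdot 8 = 101 + 40 = 141$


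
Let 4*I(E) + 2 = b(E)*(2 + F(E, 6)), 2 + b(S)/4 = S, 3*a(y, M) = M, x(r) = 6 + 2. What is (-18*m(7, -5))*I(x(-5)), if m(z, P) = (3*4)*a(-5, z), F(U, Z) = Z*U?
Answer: -150948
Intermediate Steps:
x(r) = 8
a(y, M) = M/3
F(U, Z) = U*Z
b(S) = -8 + 4*S
I(E) = -½ + (-8 + 4*E)*(2 + 6*E)/4 (I(E) = -½ + ((-8 + 4*E)*(2 + E*6))/4 = -½ + ((-8 + 4*E)*(2 + 6*E))/4 = -½ + (-8 + 4*E)*(2 + 6*E)/4)
m(z, P) = 4*z (m(z, P) = (3*4)*(z/3) = 12*(z/3) = 4*z)
(-18*m(7, -5))*I(x(-5)) = (-72*7)*(-9/2 - 10*8 + 6*8²) = (-18*28)*(-9/2 - 80 + 6*64) = -504*(-9/2 - 80 + 384) = -504*599/2 = -150948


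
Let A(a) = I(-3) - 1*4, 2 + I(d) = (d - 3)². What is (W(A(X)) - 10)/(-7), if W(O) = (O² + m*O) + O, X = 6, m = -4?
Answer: -800/7 ≈ -114.29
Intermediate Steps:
I(d) = -2 + (-3 + d)² (I(d) = -2 + (d - 3)² = -2 + (-3 + d)²)
A(a) = 30 (A(a) = (-2 + (-3 - 3)²) - 1*4 = (-2 + (-6)²) - 4 = (-2 + 36) - 4 = 34 - 4 = 30)
W(O) = O² - 3*O (W(O) = (O² - 4*O) + O = O² - 3*O)
(W(A(X)) - 10)/(-7) = (30*(-3 + 30) - 10)/(-7) = -(30*27 - 10)/7 = -(810 - 10)/7 = -⅐*800 = -800/7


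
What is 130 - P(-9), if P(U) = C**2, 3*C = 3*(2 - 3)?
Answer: 129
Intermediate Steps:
C = -1 (C = (3*(2 - 3))/3 = (3*(-1))/3 = (1/3)*(-3) = -1)
P(U) = 1 (P(U) = (-1)**2 = 1)
130 - P(-9) = 130 - 1*1 = 130 - 1 = 129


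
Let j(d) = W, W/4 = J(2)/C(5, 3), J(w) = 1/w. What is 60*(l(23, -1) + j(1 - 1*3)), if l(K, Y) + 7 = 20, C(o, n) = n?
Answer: 820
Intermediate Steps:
l(K, Y) = 13 (l(K, Y) = -7 + 20 = 13)
W = ⅔ (W = 4*(1/(2*3)) = 4*((½)*(⅓)) = 4*(⅙) = ⅔ ≈ 0.66667)
j(d) = ⅔
60*(l(23, -1) + j(1 - 1*3)) = 60*(13 + ⅔) = 60*(41/3) = 820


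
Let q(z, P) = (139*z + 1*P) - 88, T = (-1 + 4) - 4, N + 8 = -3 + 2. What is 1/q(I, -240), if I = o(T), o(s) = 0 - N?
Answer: 1/923 ≈ 0.0010834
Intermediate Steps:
N = -9 (N = -8 + (-3 + 2) = -8 - 1 = -9)
T = -1 (T = 3 - 4 = -1)
o(s) = 9 (o(s) = 0 - 1*(-9) = 0 + 9 = 9)
I = 9
q(z, P) = -88 + P + 139*z (q(z, P) = (139*z + P) - 88 = (P + 139*z) - 88 = -88 + P + 139*z)
1/q(I, -240) = 1/(-88 - 240 + 139*9) = 1/(-88 - 240 + 1251) = 1/923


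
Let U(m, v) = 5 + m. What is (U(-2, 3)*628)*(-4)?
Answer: -7536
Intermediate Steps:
(U(-2, 3)*628)*(-4) = ((5 - 2)*628)*(-4) = (3*628)*(-4) = 1884*(-4) = -7536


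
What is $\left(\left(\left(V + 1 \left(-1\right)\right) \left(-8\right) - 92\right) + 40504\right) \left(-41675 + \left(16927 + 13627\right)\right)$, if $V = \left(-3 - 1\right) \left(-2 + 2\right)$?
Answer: $-449510820$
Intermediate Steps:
$V = 0$ ($V = \left(-4\right) 0 = 0$)
$\left(\left(\left(V + 1 \left(-1\right)\right) \left(-8\right) - 92\right) + 40504\right) \left(-41675 + \left(16927 + 13627\right)\right) = \left(\left(\left(0 + 1 \left(-1\right)\right) \left(-8\right) - 92\right) + 40504\right) \left(-41675 + \left(16927 + 13627\right)\right) = \left(\left(\left(0 - 1\right) \left(-8\right) - 92\right) + 40504\right) \left(-41675 + 30554\right) = \left(\left(\left(-1\right) \left(-8\right) - 92\right) + 40504\right) \left(-11121\right) = \left(\left(8 - 92\right) + 40504\right) \left(-11121\right) = \left(-84 + 40504\right) \left(-11121\right) = 40420 \left(-11121\right) = -449510820$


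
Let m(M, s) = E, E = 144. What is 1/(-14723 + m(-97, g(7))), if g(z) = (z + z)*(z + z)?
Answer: -1/14579 ≈ -6.8592e-5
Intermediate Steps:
g(z) = 4*z² (g(z) = (2*z)*(2*z) = 4*z²)
m(M, s) = 144
1/(-14723 + m(-97, g(7))) = 1/(-14723 + 144) = 1/(-14579) = -1/14579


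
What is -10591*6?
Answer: -63546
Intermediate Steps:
-10591*6 = -623*102 = -63546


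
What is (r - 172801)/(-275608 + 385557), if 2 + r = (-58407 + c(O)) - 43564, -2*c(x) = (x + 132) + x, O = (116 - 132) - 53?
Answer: -39253/15707 ≈ -2.4991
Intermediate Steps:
O = -69 (O = -16 - 53 = -69)
c(x) = -66 - x (c(x) = -((x + 132) + x)/2 = -((132 + x) + x)/2 = -(132 + 2*x)/2 = -66 - x)
r = -101970 (r = -2 + ((-58407 + (-66 - 1*(-69))) - 43564) = -2 + ((-58407 + (-66 + 69)) - 43564) = -2 + ((-58407 + 3) - 43564) = -2 + (-58404 - 43564) = -2 - 101968 = -101970)
(r - 172801)/(-275608 + 385557) = (-101970 - 172801)/(-275608 + 385557) = -274771/109949 = -274771*1/109949 = -39253/15707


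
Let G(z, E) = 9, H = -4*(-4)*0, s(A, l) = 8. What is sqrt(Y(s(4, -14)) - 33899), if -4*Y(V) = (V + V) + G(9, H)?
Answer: 3*I*sqrt(15069)/2 ≈ 184.13*I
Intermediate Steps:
H = 0 (H = 16*0 = 0)
Y(V) = -9/4 - V/2 (Y(V) = -((V + V) + 9)/4 = -(2*V + 9)/4 = -(9 + 2*V)/4 = -9/4 - V/2)
sqrt(Y(s(4, -14)) - 33899) = sqrt((-9/4 - 1/2*8) - 33899) = sqrt((-9/4 - 4) - 33899) = sqrt(-25/4 - 33899) = sqrt(-135621/4) = 3*I*sqrt(15069)/2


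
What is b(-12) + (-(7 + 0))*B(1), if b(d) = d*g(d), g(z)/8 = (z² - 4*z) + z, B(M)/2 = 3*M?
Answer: -17322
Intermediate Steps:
B(M) = 6*M (B(M) = 2*(3*M) = 6*M)
g(z) = -24*z + 8*z² (g(z) = 8*((z² - 4*z) + z) = 8*(z² - 3*z) = -24*z + 8*z²)
b(d) = 8*d²*(-3 + d) (b(d) = d*(8*d*(-3 + d)) = 8*d²*(-3 + d))
b(-12) + (-(7 + 0))*B(1) = 8*(-12)²*(-3 - 12) + (-(7 + 0))*(6*1) = 8*144*(-15) - 1*7*6 = -17280 - 7*6 = -17280 - 42 = -17322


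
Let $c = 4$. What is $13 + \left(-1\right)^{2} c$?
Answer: $17$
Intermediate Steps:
$13 + \left(-1\right)^{2} c = 13 + \left(-1\right)^{2} \cdot 4 = 13 + 1 \cdot 4 = 13 + 4 = 17$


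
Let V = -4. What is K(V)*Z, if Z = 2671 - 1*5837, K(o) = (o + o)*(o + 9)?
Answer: 126640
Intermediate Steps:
K(o) = 2*o*(9 + o) (K(o) = (2*o)*(9 + o) = 2*o*(9 + o))
Z = -3166 (Z = 2671 - 5837 = -3166)
K(V)*Z = (2*(-4)*(9 - 4))*(-3166) = (2*(-4)*5)*(-3166) = -40*(-3166) = 126640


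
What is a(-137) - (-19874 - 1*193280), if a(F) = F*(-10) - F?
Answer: 214661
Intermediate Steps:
a(F) = -11*F (a(F) = -10*F - F = -11*F)
a(-137) - (-19874 - 1*193280) = -11*(-137) - (-19874 - 1*193280) = 1507 - (-19874 - 193280) = 1507 - 1*(-213154) = 1507 + 213154 = 214661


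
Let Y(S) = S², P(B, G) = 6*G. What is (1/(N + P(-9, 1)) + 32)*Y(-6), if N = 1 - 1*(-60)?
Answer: 77220/67 ≈ 1152.5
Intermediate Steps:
N = 61 (N = 1 + 60 = 61)
(1/(N + P(-9, 1)) + 32)*Y(-6) = (1/(61 + 6*1) + 32)*(-6)² = (1/(61 + 6) + 32)*36 = (1/67 + 32)*36 = (2145/67)*36 = 77220/67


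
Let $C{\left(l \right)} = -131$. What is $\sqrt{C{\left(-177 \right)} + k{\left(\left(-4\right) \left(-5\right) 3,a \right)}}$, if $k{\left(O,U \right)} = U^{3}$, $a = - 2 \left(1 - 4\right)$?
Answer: $\sqrt{85} \approx 9.2195$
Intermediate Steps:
$a = 6$ ($a = \left(-2\right) \left(-3\right) = 6$)
$\sqrt{C{\left(-177 \right)} + k{\left(\left(-4\right) \left(-5\right) 3,a \right)}} = \sqrt{-131 + 6^{3}} = \sqrt{-131 + 216} = \sqrt{85}$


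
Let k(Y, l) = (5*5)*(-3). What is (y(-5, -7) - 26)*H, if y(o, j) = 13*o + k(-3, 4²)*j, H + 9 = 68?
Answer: 25606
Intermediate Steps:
H = 59 (H = -9 + 68 = 59)
k(Y, l) = -75 (k(Y, l) = 25*(-3) = -75)
y(o, j) = -75*j + 13*o (y(o, j) = 13*o - 75*j = -75*j + 13*o)
(y(-5, -7) - 26)*H = ((-75*(-7) + 13*(-5)) - 26)*59 = ((525 - 65) - 26)*59 = (460 - 26)*59 = 434*59 = 25606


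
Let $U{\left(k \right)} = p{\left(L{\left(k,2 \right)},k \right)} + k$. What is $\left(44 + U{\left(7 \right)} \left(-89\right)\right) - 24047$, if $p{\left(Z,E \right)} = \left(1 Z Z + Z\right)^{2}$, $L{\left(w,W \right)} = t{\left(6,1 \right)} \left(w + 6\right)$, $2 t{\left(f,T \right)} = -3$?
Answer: $- \frac{185714177}{16} \approx -1.1607 \cdot 10^{7}$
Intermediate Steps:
$t{\left(f,T \right)} = - \frac{3}{2}$ ($t{\left(f,T \right)} = \frac{1}{2} \left(-3\right) = - \frac{3}{2}$)
$L{\left(w,W \right)} = -9 - \frac{3 w}{2}$ ($L{\left(w,W \right)} = - \frac{3 \left(w + 6\right)}{2} = - \frac{3 \left(6 + w\right)}{2} = -9 - \frac{3 w}{2}$)
$p{\left(Z,E \right)} = \left(Z + Z^{2}\right)^{2}$ ($p{\left(Z,E \right)} = \left(Z Z + Z\right)^{2} = \left(Z^{2} + Z\right)^{2} = \left(Z + Z^{2}\right)^{2}$)
$U{\left(k \right)} = k + \left(-9 - \frac{3 k}{2}\right)^{2} \left(-8 - \frac{3 k}{2}\right)^{2}$ ($U{\left(k \right)} = \left(-9 - \frac{3 k}{2}\right)^{2} \left(1 - \left(9 + \frac{3 k}{2}\right)\right)^{2} + k = \left(-9 - \frac{3 k}{2}\right)^{2} \left(-8 - \frac{3 k}{2}\right)^{2} + k = k + \left(-9 - \frac{3 k}{2}\right)^{2} \left(-8 - \frac{3 k}{2}\right)^{2}$)
$\left(44 + U{\left(7 \right)} \left(-89\right)\right) - 24047 = \left(44 + \left(7 + \frac{9 \left(6 + 7\right)^{2} \left(16 + 3 \cdot 7\right)^{2}}{16}\right) \left(-89\right)\right) - 24047 = \left(44 + \left(7 + \frac{9 \cdot 13^{2} \left(16 + 21\right)^{2}}{16}\right) \left(-89\right)\right) - 24047 = \left(44 + \left(7 + \frac{9}{16} \cdot 169 \cdot 37^{2}\right) \left(-89\right)\right) - 24047 = \left(44 + \left(7 + \frac{9}{16} \cdot 169 \cdot 1369\right) \left(-89\right)\right) - 24047 = \left(44 + \left(7 + \frac{2082249}{16}\right) \left(-89\right)\right) - 24047 = \left(44 + \frac{2082361}{16} \left(-89\right)\right) - 24047 = \left(44 - \frac{185330129}{16}\right) - 24047 = - \frac{185329425}{16} - 24047 = - \frac{185714177}{16}$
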